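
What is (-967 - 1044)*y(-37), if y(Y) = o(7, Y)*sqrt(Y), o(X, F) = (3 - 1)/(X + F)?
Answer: 2011*I*sqrt(37)/15 ≈ 815.5*I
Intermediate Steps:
o(X, F) = 2/(F + X)
y(Y) = 2*sqrt(Y)/(7 + Y) (y(Y) = (2/(Y + 7))*sqrt(Y) = (2/(7 + Y))*sqrt(Y) = 2*sqrt(Y)/(7 + Y))
(-967 - 1044)*y(-37) = (-967 - 1044)*(2*sqrt(-37)/(7 - 37)) = -4022*I*sqrt(37)/(-30) = -4022*I*sqrt(37)*(-1)/30 = -(-2011)*I*sqrt(37)/15 = 2011*I*sqrt(37)/15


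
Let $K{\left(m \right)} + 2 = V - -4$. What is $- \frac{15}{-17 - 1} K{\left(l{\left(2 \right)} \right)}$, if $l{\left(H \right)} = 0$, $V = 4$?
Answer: $5$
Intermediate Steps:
$K{\left(m \right)} = 6$ ($K{\left(m \right)} = -2 + \left(4 - -4\right) = -2 + \left(4 + 4\right) = -2 + 8 = 6$)
$- \frac{15}{-17 - 1} K{\left(l{\left(2 \right)} \right)} = - \frac{15}{-17 - 1} \cdot 6 = - \frac{15}{-18} \cdot 6 = \left(-15\right) \left(- \frac{1}{18}\right) 6 = \frac{5}{6} \cdot 6 = 5$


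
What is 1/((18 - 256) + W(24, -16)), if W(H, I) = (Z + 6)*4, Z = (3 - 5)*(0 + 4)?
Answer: -1/246 ≈ -0.0040650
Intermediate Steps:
Z = -8 (Z = -2*4 = -8)
W(H, I) = -8 (W(H, I) = (-8 + 6)*4 = -2*4 = -8)
1/((18 - 256) + W(24, -16)) = 1/((18 - 256) - 8) = 1/(-238 - 8) = 1/(-246) = -1/246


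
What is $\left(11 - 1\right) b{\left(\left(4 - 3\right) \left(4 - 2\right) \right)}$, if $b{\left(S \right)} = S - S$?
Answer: $0$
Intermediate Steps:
$b{\left(S \right)} = 0$
$\left(11 - 1\right) b{\left(\left(4 - 3\right) \left(4 - 2\right) \right)} = \left(11 - 1\right) 0 = 10 \cdot 0 = 0$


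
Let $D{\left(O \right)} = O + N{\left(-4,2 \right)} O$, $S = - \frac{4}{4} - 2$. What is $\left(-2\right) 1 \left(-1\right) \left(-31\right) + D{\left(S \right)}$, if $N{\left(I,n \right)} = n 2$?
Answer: $-77$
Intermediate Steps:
$S = -3$ ($S = \left(-4\right) \frac{1}{4} - 2 = -1 - 2 = -3$)
$N{\left(I,n \right)} = 2 n$
$D{\left(O \right)} = 5 O$ ($D{\left(O \right)} = O + 2 \cdot 2 O = O + 4 O = 5 O$)
$\left(-2\right) 1 \left(-1\right) \left(-31\right) + D{\left(S \right)} = \left(-2\right) 1 \left(-1\right) \left(-31\right) + 5 \left(-3\right) = \left(-2\right) \left(-1\right) \left(-31\right) - 15 = 2 \left(-31\right) - 15 = -62 - 15 = -77$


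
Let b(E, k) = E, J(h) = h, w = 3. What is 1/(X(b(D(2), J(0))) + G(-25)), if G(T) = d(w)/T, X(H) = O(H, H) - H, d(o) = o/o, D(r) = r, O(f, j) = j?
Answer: -25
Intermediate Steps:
d(o) = 1
X(H) = 0 (X(H) = H - H = 0)
G(T) = 1/T
1/(X(b(D(2), J(0))) + G(-25)) = 1/(0 + 1/(-25)) = 1/(0 - 1/25) = 1/(-1/25) = -25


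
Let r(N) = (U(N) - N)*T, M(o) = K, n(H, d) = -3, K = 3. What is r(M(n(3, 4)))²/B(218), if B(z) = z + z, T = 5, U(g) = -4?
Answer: 1225/436 ≈ 2.8096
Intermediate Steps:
M(o) = 3
r(N) = -20 - 5*N (r(N) = (-4 - N)*5 = -20 - 5*N)
B(z) = 2*z
r(M(n(3, 4)))²/B(218) = (-20 - 5*3)²/((2*218)) = (-20 - 15)²/436 = (-35)²*(1/436) = 1225*(1/436) = 1225/436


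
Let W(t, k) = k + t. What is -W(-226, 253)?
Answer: -27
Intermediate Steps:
-W(-226, 253) = -(253 - 226) = -1*27 = -27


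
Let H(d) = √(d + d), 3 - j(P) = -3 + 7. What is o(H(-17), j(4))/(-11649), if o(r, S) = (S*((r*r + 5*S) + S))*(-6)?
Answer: 80/3883 ≈ 0.020603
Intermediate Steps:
j(P) = -1 (j(P) = 3 - (-3 + 7) = 3 - 1*4 = 3 - 4 = -1)
H(d) = √2*√d (H(d) = √(2*d) = √2*√d)
o(r, S) = -6*S*(r² + 6*S) (o(r, S) = (S*((r² + 5*S) + S))*(-6) = (S*(r² + 6*S))*(-6) = -6*S*(r² + 6*S))
o(H(-17), j(4))/(-11649) = -6*(-1)*((√2*√(-17))² + 6*(-1))/(-11649) = -6*(-1)*((√2*(I*√17))² - 6)*(-1/11649) = -6*(-1)*((I*√34)² - 6)*(-1/11649) = -6*(-1)*(-34 - 6)*(-1/11649) = -6*(-1)*(-40)*(-1/11649) = -240*(-1/11649) = 80/3883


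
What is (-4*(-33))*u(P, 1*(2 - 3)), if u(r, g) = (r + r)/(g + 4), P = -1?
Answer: -88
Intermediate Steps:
u(r, g) = 2*r/(4 + g) (u(r, g) = (2*r)/(4 + g) = 2*r/(4 + g))
(-4*(-33))*u(P, 1*(2 - 3)) = (-4*(-33))*(2*(-1)/(4 + 1*(2 - 3))) = 132*(2*(-1)/(4 + 1*(-1))) = 132*(2*(-1)/(4 - 1)) = 132*(2*(-1)/3) = 132*(2*(-1)*(⅓)) = 132*(-⅔) = -88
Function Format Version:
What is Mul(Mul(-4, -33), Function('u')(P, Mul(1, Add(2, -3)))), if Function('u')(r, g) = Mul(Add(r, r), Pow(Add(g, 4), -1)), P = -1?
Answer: -88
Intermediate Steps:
Function('u')(r, g) = Mul(2, r, Pow(Add(4, g), -1)) (Function('u')(r, g) = Mul(Mul(2, r), Pow(Add(4, g), -1)) = Mul(2, r, Pow(Add(4, g), -1)))
Mul(Mul(-4, -33), Function('u')(P, Mul(1, Add(2, -3)))) = Mul(Mul(-4, -33), Mul(2, -1, Pow(Add(4, Mul(1, Add(2, -3))), -1))) = Mul(132, Mul(2, -1, Pow(Add(4, Mul(1, -1)), -1))) = Mul(132, Mul(2, -1, Pow(Add(4, -1), -1))) = Mul(132, Mul(2, -1, Pow(3, -1))) = Mul(132, Mul(2, -1, Rational(1, 3))) = Mul(132, Rational(-2, 3)) = -88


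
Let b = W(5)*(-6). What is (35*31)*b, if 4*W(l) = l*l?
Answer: -81375/2 ≈ -40688.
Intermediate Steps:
W(l) = l**2/4 (W(l) = (l*l)/4 = l**2/4)
b = -75/2 (b = ((1/4)*5**2)*(-6) = ((1/4)*25)*(-6) = (25/4)*(-6) = -75/2 ≈ -37.500)
(35*31)*b = (35*31)*(-75/2) = 1085*(-75/2) = -81375/2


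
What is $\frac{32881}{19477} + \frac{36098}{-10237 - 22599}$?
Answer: $\frac{188299885}{319773386} \approx 0.58885$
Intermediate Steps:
$\frac{32881}{19477} + \frac{36098}{-10237 - 22599} = 32881 \cdot \frac{1}{19477} + \frac{36098}{-32836} = \frac{32881}{19477} + 36098 \left(- \frac{1}{32836}\right) = \frac{32881}{19477} - \frac{18049}{16418} = \frac{188299885}{319773386}$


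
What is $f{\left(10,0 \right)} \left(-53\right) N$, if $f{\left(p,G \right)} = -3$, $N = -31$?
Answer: $-4929$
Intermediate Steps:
$f{\left(10,0 \right)} \left(-53\right) N = \left(-3\right) \left(-53\right) \left(-31\right) = 159 \left(-31\right) = -4929$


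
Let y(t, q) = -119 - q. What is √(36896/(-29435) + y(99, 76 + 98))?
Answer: I*√303147285/1015 ≈ 17.154*I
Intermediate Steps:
√(36896/(-29435) + y(99, 76 + 98)) = √(36896/(-29435) + (-119 - (76 + 98))) = √(36896*(-1/29435) + (-119 - 1*174)) = √(-36896/29435 + (-119 - 174)) = √(-36896/29435 - 293) = √(-8661351/29435) = I*√303147285/1015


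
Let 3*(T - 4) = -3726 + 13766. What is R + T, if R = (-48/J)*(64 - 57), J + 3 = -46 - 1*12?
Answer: 614180/183 ≈ 3356.2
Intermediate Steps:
T = 10052/3 (T = 4 + (-3726 + 13766)/3 = 4 + (⅓)*10040 = 4 + 10040/3 = 10052/3 ≈ 3350.7)
J = -61 (J = -3 + (-46 - 1*12) = -3 + (-46 - 12) = -3 - 58 = -61)
R = 336/61 (R = (-48/(-61))*(64 - 57) = -48*(-1/61)*7 = (48/61)*7 = 336/61 ≈ 5.5082)
R + T = 336/61 + 10052/3 = 614180/183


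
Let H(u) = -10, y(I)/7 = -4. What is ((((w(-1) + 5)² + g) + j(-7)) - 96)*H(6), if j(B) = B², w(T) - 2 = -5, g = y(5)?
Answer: 710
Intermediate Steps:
y(I) = -28 (y(I) = 7*(-4) = -28)
g = -28
w(T) = -3 (w(T) = 2 - 5 = -3)
((((w(-1) + 5)² + g) + j(-7)) - 96)*H(6) = ((((-3 + 5)² - 28) + (-7)²) - 96)*(-10) = (((2² - 28) + 49) - 96)*(-10) = (((4 - 28) + 49) - 96)*(-10) = ((-24 + 49) - 96)*(-10) = (25 - 96)*(-10) = -71*(-10) = 710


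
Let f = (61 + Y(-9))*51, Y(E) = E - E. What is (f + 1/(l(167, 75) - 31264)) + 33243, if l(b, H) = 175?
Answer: 1130209505/31089 ≈ 36354.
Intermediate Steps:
Y(E) = 0
f = 3111 (f = (61 + 0)*51 = 61*51 = 3111)
(f + 1/(l(167, 75) - 31264)) + 33243 = (3111 + 1/(175 - 31264)) + 33243 = (3111 + 1/(-31089)) + 33243 = (3111 - 1/31089) + 33243 = 96717878/31089 + 33243 = 1130209505/31089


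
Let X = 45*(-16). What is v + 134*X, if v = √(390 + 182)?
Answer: -96480 + 2*√143 ≈ -96456.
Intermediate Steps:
X = -720
v = 2*√143 (v = √572 = 2*√143 ≈ 23.917)
v + 134*X = 2*√143 + 134*(-720) = 2*√143 - 96480 = -96480 + 2*√143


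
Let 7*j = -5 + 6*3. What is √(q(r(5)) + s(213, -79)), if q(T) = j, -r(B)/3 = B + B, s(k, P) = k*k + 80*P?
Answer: 2*√478373/7 ≈ 197.61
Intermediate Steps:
s(k, P) = k² + 80*P
r(B) = -6*B (r(B) = -3*(B + B) = -6*B)
j = 13/7 (j = (-5 + 6*3)/7 = (-5 + 18)/7 = (⅐)*13 = 13/7 ≈ 1.8571)
q(T) = 13/7
√(q(r(5)) + s(213, -79)) = √(13/7 + (213² + 80*(-79))) = √(13/7 + (45369 - 6320)) = √(13/7 + 39049) = √(273356/7) = 2*√478373/7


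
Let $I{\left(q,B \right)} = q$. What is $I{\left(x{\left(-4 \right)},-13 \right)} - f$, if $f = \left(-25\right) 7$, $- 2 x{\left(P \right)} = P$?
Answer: $177$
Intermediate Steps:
$x{\left(P \right)} = - \frac{P}{2}$
$f = -175$
$I{\left(x{\left(-4 \right)},-13 \right)} - f = \left(- \frac{1}{2}\right) \left(-4\right) - -175 = 2 + 175 = 177$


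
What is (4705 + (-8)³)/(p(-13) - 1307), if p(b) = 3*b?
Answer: -4193/1346 ≈ -3.1152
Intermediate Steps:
(4705 + (-8)³)/(p(-13) - 1307) = (4705 + (-8)³)/(3*(-13) - 1307) = (4705 - 512)/(-39 - 1307) = 4193/(-1346) = 4193*(-1/1346) = -4193/1346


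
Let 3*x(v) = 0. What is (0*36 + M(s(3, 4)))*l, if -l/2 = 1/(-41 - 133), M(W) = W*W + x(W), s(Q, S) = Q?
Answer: 3/29 ≈ 0.10345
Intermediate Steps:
x(v) = 0 (x(v) = (1/3)*0 = 0)
M(W) = W**2 (M(W) = W*W + 0 = W**2 + 0 = W**2)
l = 1/87 (l = -2/(-41 - 133) = -2/(-174) = -2*(-1/174) = 1/87 ≈ 0.011494)
(0*36 + M(s(3, 4)))*l = (0*36 + 3**2)*(1/87) = (0 + 9)*(1/87) = 9*(1/87) = 3/29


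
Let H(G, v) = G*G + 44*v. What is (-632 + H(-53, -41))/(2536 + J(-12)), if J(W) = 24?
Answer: 373/2560 ≈ 0.14570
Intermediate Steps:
H(G, v) = G² + 44*v
(-632 + H(-53, -41))/(2536 + J(-12)) = (-632 + ((-53)² + 44*(-41)))/(2536 + 24) = (-632 + (2809 - 1804))/2560 = (-632 + 1005)*(1/2560) = 373*(1/2560) = 373/2560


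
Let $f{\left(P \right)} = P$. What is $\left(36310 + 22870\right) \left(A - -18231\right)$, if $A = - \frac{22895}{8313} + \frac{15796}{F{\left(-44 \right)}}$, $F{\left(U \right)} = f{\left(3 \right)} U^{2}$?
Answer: $\frac{2989655572215}{2771} \approx 1.0789 \cdot 10^{9}$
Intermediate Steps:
$F{\left(U \right)} = 3 U^{2}$
$A = - \frac{4197}{121924}$ ($A = - \frac{22895}{8313} + \frac{15796}{3 \left(-44\right)^{2}} = \left(-22895\right) \frac{1}{8313} + \frac{15796}{3 \cdot 1936} = - \frac{22895}{8313} + \frac{15796}{5808} = - \frac{22895}{8313} + 15796 \cdot \frac{1}{5808} = - \frac{22895}{8313} + \frac{359}{132} = - \frac{4197}{121924} \approx -0.034423$)
$\left(36310 + 22870\right) \left(A - -18231\right) = \left(36310 + 22870\right) \left(- \frac{4197}{121924} - -18231\right) = 59180 \left(- \frac{4197}{121924} + 18231\right) = 59180 \cdot \frac{2222792247}{121924} = \frac{2989655572215}{2771}$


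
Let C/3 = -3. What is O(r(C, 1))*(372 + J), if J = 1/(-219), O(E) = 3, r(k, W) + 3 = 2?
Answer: 81467/73 ≈ 1116.0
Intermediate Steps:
C = -9 (C = 3*(-3) = -9)
r(k, W) = -1 (r(k, W) = -3 + 2 = -1)
J = -1/219 ≈ -0.0045662
O(r(C, 1))*(372 + J) = 3*(372 - 1/219) = 3*(81467/219) = 81467/73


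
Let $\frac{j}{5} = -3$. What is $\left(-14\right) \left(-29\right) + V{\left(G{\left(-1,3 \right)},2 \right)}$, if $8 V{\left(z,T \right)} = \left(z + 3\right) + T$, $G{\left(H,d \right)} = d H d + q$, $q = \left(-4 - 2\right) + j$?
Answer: $\frac{3223}{8} \approx 402.88$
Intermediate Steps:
$j = -15$ ($j = 5 \left(-3\right) = -15$)
$q = -21$ ($q = \left(-4 - 2\right) - 15 = -6 - 15 = -21$)
$G{\left(H,d \right)} = -21 + H d^{2}$ ($G{\left(H,d \right)} = d H d - 21 = H d d - 21 = H d^{2} - 21 = -21 + H d^{2}$)
$V{\left(z,T \right)} = \frac{3}{8} + \frac{T}{8} + \frac{z}{8}$ ($V{\left(z,T \right)} = \frac{\left(z + 3\right) + T}{8} = \frac{\left(3 + z\right) + T}{8} = \frac{3 + T + z}{8} = \frac{3}{8} + \frac{T}{8} + \frac{z}{8}$)
$\left(-14\right) \left(-29\right) + V{\left(G{\left(-1,3 \right)},2 \right)} = \left(-14\right) \left(-29\right) + \left(\frac{3}{8} + \frac{1}{8} \cdot 2 + \frac{-21 - 3^{2}}{8}\right) = 406 + \left(\frac{3}{8} + \frac{1}{4} + \frac{-21 - 9}{8}\right) = 406 + \left(\frac{3}{8} + \frac{1}{4} + \frac{1}{8} \left(-30\right)\right) = 406 + \left(\frac{3}{8} + \frac{1}{4} - \frac{15}{4}\right) = 406 - \frac{25}{8} = \frac{3223}{8}$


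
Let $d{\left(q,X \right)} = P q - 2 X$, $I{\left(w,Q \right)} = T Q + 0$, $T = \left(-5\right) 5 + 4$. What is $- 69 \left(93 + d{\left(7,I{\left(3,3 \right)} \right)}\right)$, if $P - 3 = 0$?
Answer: $-16560$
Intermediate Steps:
$P = 3$ ($P = 3 + 0 = 3$)
$T = -21$ ($T = -25 + 4 = -21$)
$I{\left(w,Q \right)} = - 21 Q$ ($I{\left(w,Q \right)} = - 21 Q + 0 = - 21 Q$)
$d{\left(q,X \right)} = - 2 X + 3 q$ ($d{\left(q,X \right)} = 3 q - 2 X = - 2 X + 3 q$)
$- 69 \left(93 + d{\left(7,I{\left(3,3 \right)} \right)}\right) = - 69 \left(93 - \left(-21 + 2 \left(\left(-21\right) 3\right)\right)\right) = - 69 \left(93 + \left(\left(-2\right) \left(-63\right) + 21\right)\right) = - 69 \left(93 + \left(126 + 21\right)\right) = - 69 \left(93 + 147\right) = \left(-69\right) 240 = -16560$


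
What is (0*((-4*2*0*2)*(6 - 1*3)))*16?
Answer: 0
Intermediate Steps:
(0*((-4*2*0*2)*(6 - 1*3)))*16 = (0*((-0*2)*(6 - 3)))*16 = (0*(-4*0*3))*16 = (0*(0*3))*16 = (0*0)*16 = 0*16 = 0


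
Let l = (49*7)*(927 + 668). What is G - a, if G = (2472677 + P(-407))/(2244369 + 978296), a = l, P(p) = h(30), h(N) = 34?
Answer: -1763069208814/3222665 ≈ -5.4708e+5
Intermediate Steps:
P(p) = 34
l = 547085 (l = 343*1595 = 547085)
a = 547085
G = 2472711/3222665 (G = (2472677 + 34)/(2244369 + 978296) = 2472711/3222665 ≈ 0.76729)
G - a = 2472711/3222665 - 1*547085 = 2472711/3222665 - 547085 = -1763069208814/3222665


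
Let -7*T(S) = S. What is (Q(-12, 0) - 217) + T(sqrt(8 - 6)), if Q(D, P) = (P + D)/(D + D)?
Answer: -433/2 - sqrt(2)/7 ≈ -216.70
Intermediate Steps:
Q(D, P) = (D + P)/(2*D) (Q(D, P) = (D + P)/((2*D)) = (D + P)*(1/(2*D)) = (D + P)/(2*D))
T(S) = -S/7
(Q(-12, 0) - 217) + T(sqrt(8 - 6)) = ((1/2)*(-12 + 0)/(-12) - 217) - sqrt(8 - 6)/7 = ((1/2)*(-1/12)*(-12) - 217) - sqrt(2)/7 = (1/2 - 217) - sqrt(2)/7 = -433/2 - sqrt(2)/7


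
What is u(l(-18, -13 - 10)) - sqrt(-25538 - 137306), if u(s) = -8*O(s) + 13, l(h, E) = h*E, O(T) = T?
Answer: -3299 - 2*I*sqrt(40711) ≈ -3299.0 - 403.54*I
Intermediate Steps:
l(h, E) = E*h
u(s) = 13 - 8*s (u(s) = -8*s + 13 = 13 - 8*s)
u(l(-18, -13 - 10)) - sqrt(-25538 - 137306) = (13 - 8*(-13 - 10)*(-18)) - sqrt(-25538 - 137306) = (13 - (-184)*(-18)) - sqrt(-162844) = (13 - 8*414) - 2*I*sqrt(40711) = (13 - 3312) - 2*I*sqrt(40711) = -3299 - 2*I*sqrt(40711)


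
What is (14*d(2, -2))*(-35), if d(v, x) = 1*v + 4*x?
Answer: 2940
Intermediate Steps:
d(v, x) = v + 4*x
(14*d(2, -2))*(-35) = (14*(2 + 4*(-2)))*(-35) = (14*(2 - 8))*(-35) = (14*(-6))*(-35) = -84*(-35) = 2940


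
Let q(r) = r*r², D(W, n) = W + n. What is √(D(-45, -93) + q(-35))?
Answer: I*√43013 ≈ 207.4*I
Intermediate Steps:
q(r) = r³
√(D(-45, -93) + q(-35)) = √((-45 - 93) + (-35)³) = √(-138 - 42875) = √(-43013) = I*√43013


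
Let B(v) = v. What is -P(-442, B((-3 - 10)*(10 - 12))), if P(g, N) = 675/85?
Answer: -135/17 ≈ -7.9412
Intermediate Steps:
P(g, N) = 135/17 (P(g, N) = 675*(1/85) = 135/17)
-P(-442, B((-3 - 10)*(10 - 12))) = -1*135/17 = -135/17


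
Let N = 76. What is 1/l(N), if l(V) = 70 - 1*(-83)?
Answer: 1/153 ≈ 0.0065359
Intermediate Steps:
l(V) = 153 (l(V) = 70 + 83 = 153)
1/l(N) = 1/153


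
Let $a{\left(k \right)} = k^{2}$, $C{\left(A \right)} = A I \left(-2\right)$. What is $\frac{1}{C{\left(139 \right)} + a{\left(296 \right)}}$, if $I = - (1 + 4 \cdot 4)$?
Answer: $\frac{1}{92342} \approx 1.0829 \cdot 10^{-5}$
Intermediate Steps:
$I = -17$ ($I = - (1 + 16) = \left(-1\right) 17 = -17$)
$C{\left(A \right)} = 34 A$ ($C{\left(A \right)} = A \left(-17\right) \left(-2\right) = - 17 A \left(-2\right) = 34 A$)
$\frac{1}{C{\left(139 \right)} + a{\left(296 \right)}} = \frac{1}{34 \cdot 139 + 296^{2}} = \frac{1}{4726 + 87616} = \frac{1}{92342}$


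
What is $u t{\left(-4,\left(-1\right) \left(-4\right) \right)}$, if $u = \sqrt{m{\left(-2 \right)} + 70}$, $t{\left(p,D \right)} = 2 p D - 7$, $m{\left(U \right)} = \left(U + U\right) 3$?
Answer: $- 39 \sqrt{58} \approx -297.02$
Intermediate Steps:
$m{\left(U \right)} = 6 U$ ($m{\left(U \right)} = 2 U 3 = 6 U$)
$t{\left(p,D \right)} = -7 + 2 D p$ ($t{\left(p,D \right)} = 2 D p - 7 = -7 + 2 D p$)
$u = \sqrt{58}$ ($u = \sqrt{6 \left(-2\right) + 70} = \sqrt{-12 + 70} = \sqrt{58} \approx 7.6158$)
$u t{\left(-4,\left(-1\right) \left(-4\right) \right)} = \sqrt{58} \left(-7 + 2 \left(\left(-1\right) \left(-4\right)\right) \left(-4\right)\right) = \sqrt{58} \left(-7 + 2 \cdot 4 \left(-4\right)\right) = \sqrt{58} \left(-7 - 32\right) = \sqrt{58} \left(-39\right) = - 39 \sqrt{58}$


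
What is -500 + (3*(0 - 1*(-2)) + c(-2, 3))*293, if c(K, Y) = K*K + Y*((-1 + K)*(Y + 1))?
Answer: -8118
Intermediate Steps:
c(K, Y) = K**2 + Y*(1 + Y)*(-1 + K) (c(K, Y) = K**2 + Y*((-1 + K)*(1 + Y)) = K**2 + Y*((1 + Y)*(-1 + K)) = K**2 + Y*(1 + Y)*(-1 + K))
-500 + (3*(0 - 1*(-2)) + c(-2, 3))*293 = -500 + (3*(0 - 1*(-2)) + ((-2)**2 - 1*3 - 1*3**2 - 2*3 - 2*3**2))*293 = -500 + (3*(0 + 2) + (4 - 3 - 1*9 - 6 - 2*9))*293 = -500 + (3*2 + (4 - 3 - 9 - 6 - 18))*293 = -500 + (6 - 32)*293 = -500 - 26*293 = -500 - 7618 = -8118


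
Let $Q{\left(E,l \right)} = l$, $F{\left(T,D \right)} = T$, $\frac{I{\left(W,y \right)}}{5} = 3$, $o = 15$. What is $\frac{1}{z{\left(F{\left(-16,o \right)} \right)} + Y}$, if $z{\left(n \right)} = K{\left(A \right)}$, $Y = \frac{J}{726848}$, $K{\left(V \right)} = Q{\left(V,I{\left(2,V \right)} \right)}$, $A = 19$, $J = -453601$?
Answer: $\frac{726848}{10449119} \approx 0.069561$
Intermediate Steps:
$I{\left(W,y \right)} = 15$ ($I{\left(W,y \right)} = 5 \cdot 3 = 15$)
$K{\left(V \right)} = 15$
$Y = - \frac{453601}{726848} \approx -0.62407$
$z{\left(n \right)} = 15$
$\frac{1}{z{\left(F{\left(-16,o \right)} \right)} + Y} = \frac{1}{15 - \frac{453601}{726848}} = \frac{1}{\frac{10449119}{726848}} = \frac{726848}{10449119}$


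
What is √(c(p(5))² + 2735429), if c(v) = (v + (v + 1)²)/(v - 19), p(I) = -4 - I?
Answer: √2144579361/28 ≈ 1653.9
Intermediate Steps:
c(v) = (v + (1 + v)²)/(-19 + v)
√(c(p(5))² + 2735429) = √((((-4 - 1*5) + (1 + (-4 - 1*5))²)/(-19 + (-4 - 1*5)))² + 2735429) = √((((-4 - 5) + (1 + (-4 - 5))²)/(-19 + (-4 - 5)))² + 2735429) = √(((-9 + (1 - 9)²)/(-19 - 9))² + 2735429) = √(((-9 + (-8)²)/(-28))² + 2735429) = √((-(-9 + 64)/28)² + 2735429) = √((-1/28*55)² + 2735429) = √((-55/28)² + 2735429) = √(3025/784 + 2735429) = √(2144579361/784) = √2144579361/28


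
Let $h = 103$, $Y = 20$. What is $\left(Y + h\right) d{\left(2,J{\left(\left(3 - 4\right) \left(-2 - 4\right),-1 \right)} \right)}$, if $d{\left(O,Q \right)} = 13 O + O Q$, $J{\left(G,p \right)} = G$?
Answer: $4674$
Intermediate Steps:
$\left(Y + h\right) d{\left(2,J{\left(\left(3 - 4\right) \left(-2 - 4\right),-1 \right)} \right)} = \left(20 + 103\right) 2 \left(13 + \left(3 - 4\right) \left(-2 - 4\right)\right) = 123 \cdot 2 \left(13 - -6\right) = 123 \cdot 2 \left(13 + 6\right) = 123 \cdot 2 \cdot 19 = 123 \cdot 38 = 4674$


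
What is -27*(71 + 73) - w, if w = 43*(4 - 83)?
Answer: -491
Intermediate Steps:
w = -3397 (w = 43*(-79) = -3397)
-27*(71 + 73) - w = -27*(71 + 73) - 1*(-3397) = -27*144 + 3397 = -3888 + 3397 = -491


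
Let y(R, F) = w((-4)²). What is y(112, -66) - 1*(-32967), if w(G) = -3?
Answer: 32964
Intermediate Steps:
y(R, F) = -3
y(112, -66) - 1*(-32967) = -3 - 1*(-32967) = -3 + 32967 = 32964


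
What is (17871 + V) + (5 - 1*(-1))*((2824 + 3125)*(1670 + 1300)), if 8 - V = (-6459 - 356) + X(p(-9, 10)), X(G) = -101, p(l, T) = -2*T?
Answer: 106035975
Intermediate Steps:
V = 6924 (V = 8 - ((-6459 - 356) - 101) = 8 - (-6815 - 101) = 8 - 1*(-6916) = 8 + 6916 = 6924)
(17871 + V) + (5 - 1*(-1))*((2824 + 3125)*(1670 + 1300)) = (17871 + 6924) + (5 - 1*(-1))*((2824 + 3125)*(1670 + 1300)) = 24795 + (5 + 1)*(5949*2970) = 24795 + 6*17668530 = 24795 + 106011180 = 106035975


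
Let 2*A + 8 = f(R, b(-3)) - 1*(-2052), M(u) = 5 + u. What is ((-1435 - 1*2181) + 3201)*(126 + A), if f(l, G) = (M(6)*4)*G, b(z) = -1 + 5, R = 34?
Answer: -512940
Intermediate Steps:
b(z) = 4
f(l, G) = 44*G (f(l, G) = ((5 + 6)*4)*G = (11*4)*G = 44*G)
A = 1110 (A = -4 + (44*4 - 1*(-2052))/2 = -4 + (176 + 2052)/2 = -4 + (½)*2228 = -4 + 1114 = 1110)
((-1435 - 1*2181) + 3201)*(126 + A) = ((-1435 - 1*2181) + 3201)*(126 + 1110) = ((-1435 - 2181) + 3201)*1236 = (-3616 + 3201)*1236 = -415*1236 = -512940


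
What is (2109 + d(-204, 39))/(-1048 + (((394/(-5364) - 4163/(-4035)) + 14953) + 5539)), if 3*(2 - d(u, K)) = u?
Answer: 7860284910/70143603517 ≈ 0.11206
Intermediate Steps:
d(u, K) = 2 - u/3
(2109 + d(-204, 39))/(-1048 + (((394/(-5364) - 4163/(-4035)) + 14953) + 5539)) = (2109 + (2 - ⅓*(-204)))/(-1048 + (((394/(-5364) - 4163/(-4035)) + 14953) + 5539)) = (2109 + (2 + 68))/(-1048 + (((394*(-1/5364) - 4163*(-1/4035)) + 14953) + 5539)) = (2109 + 70)/(-1048 + (((-197/2682 + 4163/4035) + 14953) + 5539)) = 2179/(-1048 + ((3456757/3607290 + 14953) + 5539)) = 2179/(-1048 + (53943264127/3607290 + 5539)) = 2179/(-1048 + 73924043437/3607290) = 2179/(70143603517/3607290) = 2179*(3607290/70143603517) = 7860284910/70143603517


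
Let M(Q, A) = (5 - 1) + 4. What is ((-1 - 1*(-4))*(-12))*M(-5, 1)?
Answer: -288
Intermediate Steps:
M(Q, A) = 8 (M(Q, A) = 4 + 4 = 8)
((-1 - 1*(-4))*(-12))*M(-5, 1) = ((-1 - 1*(-4))*(-12))*8 = ((-1 + 4)*(-12))*8 = (3*(-12))*8 = -36*8 = -288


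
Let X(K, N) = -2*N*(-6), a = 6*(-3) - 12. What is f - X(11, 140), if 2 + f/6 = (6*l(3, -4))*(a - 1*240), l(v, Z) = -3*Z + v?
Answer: -147492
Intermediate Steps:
l(v, Z) = v - 3*Z
a = -30 (a = -18 - 12 = -30)
X(K, N) = 12*N
f = -145812 (f = -12 + 6*((6*(3 - 3*(-4)))*(-30 - 1*240)) = -12 + 6*((6*(3 + 12))*(-30 - 240)) = -12 + 6*((6*15)*(-270)) = -12 + 6*(90*(-270)) = -12 + 6*(-24300) = -12 - 145800 = -145812)
f - X(11, 140) = -145812 - 12*140 = -145812 - 1*1680 = -145812 - 1680 = -147492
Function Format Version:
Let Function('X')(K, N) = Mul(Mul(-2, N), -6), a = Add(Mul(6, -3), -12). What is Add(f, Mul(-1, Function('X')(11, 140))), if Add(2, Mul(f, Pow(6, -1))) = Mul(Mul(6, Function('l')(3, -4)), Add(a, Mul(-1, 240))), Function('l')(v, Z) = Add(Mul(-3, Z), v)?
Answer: -147492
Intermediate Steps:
Function('l')(v, Z) = Add(v, Mul(-3, Z))
a = -30 (a = Add(-18, -12) = -30)
Function('X')(K, N) = Mul(12, N)
f = -145812 (f = Add(-12, Mul(6, Mul(Mul(6, Add(3, Mul(-3, -4))), Add(-30, Mul(-1, 240))))) = Add(-12, Mul(6, Mul(Mul(6, Add(3, 12)), Add(-30, -240)))) = Add(-12, Mul(6, Mul(Mul(6, 15), -270))) = Add(-12, Mul(6, Mul(90, -270))) = Add(-12, Mul(6, -24300)) = Add(-12, -145800) = -145812)
Add(f, Mul(-1, Function('X')(11, 140))) = Add(-145812, Mul(-1, Mul(12, 140))) = Add(-145812, Mul(-1, 1680)) = Add(-145812, -1680) = -147492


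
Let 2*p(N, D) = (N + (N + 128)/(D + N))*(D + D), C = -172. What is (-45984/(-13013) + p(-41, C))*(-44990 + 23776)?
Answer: -139666160026656/923923 ≈ -1.5117e+8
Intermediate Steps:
p(N, D) = D*(N + (128 + N)/(D + N)) (p(N, D) = ((N + (N + 128)/(D + N))*(D + D))/2 = ((N + (128 + N)/(D + N))*(2*D))/2 = (2*D*(N + (128 + N)/(D + N)))/2 = D*(N + (128 + N)/(D + N)))
(-45984/(-13013) + p(-41, C))*(-44990 + 23776) = (-45984/(-13013) - 172*(128 - 41 + (-41)**2 - 172*(-41))/(-172 - 41))*(-44990 + 23776) = (-45984*(-1/13013) - 172*(128 - 41 + 1681 + 7052)/(-213))*(-21214) = (45984/13013 - 172*(-1/213)*8820)*(-21214) = (45984/13013 + 505680/71)*(-21214) = (6583678704/923923)*(-21214) = -139666160026656/923923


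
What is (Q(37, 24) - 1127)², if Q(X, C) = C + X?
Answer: 1136356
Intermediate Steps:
(Q(37, 24) - 1127)² = ((24 + 37) - 1127)² = (61 - 1127)² = (-1066)² = 1136356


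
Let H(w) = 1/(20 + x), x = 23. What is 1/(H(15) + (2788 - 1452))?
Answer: 43/57449 ≈ 0.00074849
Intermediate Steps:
H(w) = 1/43 (H(w) = 1/(20 + 23) = 1/43)
1/(H(15) + (2788 - 1452)) = 1/(1/43 + (2788 - 1452)) = 1/(1/43 + 1336) = 1/(57449/43) = 43/57449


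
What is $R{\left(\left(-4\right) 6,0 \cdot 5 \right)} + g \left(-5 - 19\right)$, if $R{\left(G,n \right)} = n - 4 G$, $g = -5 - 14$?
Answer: $552$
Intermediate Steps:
$g = -19$ ($g = -5 - 14 = -19$)
$R{\left(\left(-4\right) 6,0 \cdot 5 \right)} + g \left(-5 - 19\right) = \left(0 \cdot 5 - 4 \left(\left(-4\right) 6\right)\right) - 19 \left(-5 - 19\right) = \left(0 - -96\right) - 19 \left(-5 - 19\right) = \left(0 + 96\right) - -456 = 96 + 456 = 552$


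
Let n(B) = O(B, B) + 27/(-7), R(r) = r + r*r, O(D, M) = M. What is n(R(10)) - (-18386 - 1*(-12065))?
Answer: 44990/7 ≈ 6427.1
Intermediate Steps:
R(r) = r + r**2
n(B) = -27/7 + B (n(B) = B + 27/(-7) = B + 27*(-1/7) = B - 27/7 = -27/7 + B)
n(R(10)) - (-18386 - 1*(-12065)) = (-27/7 + 10*(1 + 10)) - (-18386 - 1*(-12065)) = (-27/7 + 10*11) - (-18386 + 12065) = (-27/7 + 110) - 1*(-6321) = 743/7 + 6321 = 44990/7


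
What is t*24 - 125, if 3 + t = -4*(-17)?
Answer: 1435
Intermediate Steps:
t = 65 (t = -3 - 4*(-17) = -3 + 68 = 65)
t*24 - 125 = 65*24 - 125 = 1560 - 125 = 1435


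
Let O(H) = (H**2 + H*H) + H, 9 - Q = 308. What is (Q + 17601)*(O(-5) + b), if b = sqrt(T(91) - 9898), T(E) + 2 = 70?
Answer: 778590 + 17302*I*sqrt(9830) ≈ 7.7859e+5 + 1.7154e+6*I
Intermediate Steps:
Q = -299 (Q = 9 - 1*308 = 9 - 308 = -299)
T(E) = 68 (T(E) = -2 + 70 = 68)
b = I*sqrt(9830) (b = sqrt(68 - 9898) = sqrt(-9830) = I*sqrt(9830) ≈ 99.146*I)
O(H) = H + 2*H**2 (O(H) = (H**2 + H**2) + H = 2*H**2 + H = H + 2*H**2)
(Q + 17601)*(O(-5) + b) = (-299 + 17601)*(-5*(1 + 2*(-5)) + I*sqrt(9830)) = 17302*(-5*(1 - 10) + I*sqrt(9830)) = 17302*(-5*(-9) + I*sqrt(9830)) = 17302*(45 + I*sqrt(9830)) = 778590 + 17302*I*sqrt(9830)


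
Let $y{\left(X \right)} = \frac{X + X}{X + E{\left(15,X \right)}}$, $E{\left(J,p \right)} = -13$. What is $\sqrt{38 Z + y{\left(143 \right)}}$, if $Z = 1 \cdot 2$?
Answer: $\frac{\sqrt{1955}}{5} \approx 8.8431$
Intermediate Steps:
$Z = 2$
$y{\left(X \right)} = \frac{2 X}{-13 + X}$ ($y{\left(X \right)} = \frac{X + X}{X - 13} = \frac{2 X}{-13 + X}$)
$\sqrt{38 Z + y{\left(143 \right)}} = \sqrt{38 \cdot 2 + 2 \cdot 143 \frac{1}{-13 + 143}} = \sqrt{76 + 2 \cdot 143 \cdot \frac{1}{130}} = \sqrt{76 + \frac{11}{5}} = \sqrt{\frac{391}{5}} = \frac{\sqrt{1955}}{5}$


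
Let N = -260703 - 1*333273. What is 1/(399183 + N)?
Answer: -1/194793 ≈ -5.1337e-6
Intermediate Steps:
N = -593976 (N = -260703 - 333273 = -593976)
1/(399183 + N) = 1/(399183 - 593976) = 1/(-194793) = -1/194793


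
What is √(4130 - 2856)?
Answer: 7*√26 ≈ 35.693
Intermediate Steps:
√(4130 - 2856) = √1274 = 7*√26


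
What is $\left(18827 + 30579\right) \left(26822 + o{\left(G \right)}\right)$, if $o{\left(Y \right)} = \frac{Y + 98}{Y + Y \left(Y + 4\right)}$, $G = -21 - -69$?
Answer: $\frac{842808480871}{636} \approx 1.3252 \cdot 10^{9}$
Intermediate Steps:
$G = 48$ ($G = -21 + 69 = 48$)
$o{\left(Y \right)} = \frac{98 + Y}{Y + Y \left(4 + Y\right)}$
$\left(18827 + 30579\right) \left(26822 + o{\left(G \right)}\right) = \left(18827 + 30579\right) \left(26822 + \frac{98 + 48}{48 \left(5 + 48\right)}\right) = 49406 \left(26822 + \frac{1}{48} \cdot \frac{1}{53} \cdot 146\right) = 49406 \left(26822 + \frac{73}{1272}\right) = 49406 \cdot \frac{34117657}{1272} = \frac{842808480871}{636}$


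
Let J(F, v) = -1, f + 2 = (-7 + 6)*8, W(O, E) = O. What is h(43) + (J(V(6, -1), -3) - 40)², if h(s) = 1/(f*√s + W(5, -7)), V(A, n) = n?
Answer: 1437254/855 - 2*√43/855 ≈ 1681.0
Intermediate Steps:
f = -10 (f = -2 + (-7 + 6)*8 = -2 - 1*8 = -2 - 8 = -10)
h(s) = 1/(5 - 10*√s) (h(s) = 1/(-10*√s + 5) = 1/(5 - 10*√s))
h(43) + (J(V(6, -1), -3) - 40)² = -1/(-5 + 10*√43) + (-1 - 40)² = -1/(-5 + 10*√43) + (-41)² = -1/(-5 + 10*√43) + 1681 = 1681 - 1/(-5 + 10*√43)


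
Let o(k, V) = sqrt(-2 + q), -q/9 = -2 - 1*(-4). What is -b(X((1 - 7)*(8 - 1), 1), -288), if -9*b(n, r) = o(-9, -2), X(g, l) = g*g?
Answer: 2*I*sqrt(5)/9 ≈ 0.4969*I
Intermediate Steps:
X(g, l) = g**2
q = -18 (q = -9*(-2 - 1*(-4)) = -9*(-2 + 4) = -9*2 = -18)
o(k, V) = 2*I*sqrt(5) (o(k, V) = sqrt(-2 - 18) = sqrt(-20) = 2*I*sqrt(5))
b(n, r) = -2*I*sqrt(5)/9
-b(X((1 - 7)*(8 - 1), 1), -288) = -(-2)*I*sqrt(5)/9 = 2*I*sqrt(5)/9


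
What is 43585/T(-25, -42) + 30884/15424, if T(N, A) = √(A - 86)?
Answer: 7721/3856 - 43585*I*√2/16 ≈ 2.0023 - 3852.4*I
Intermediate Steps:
T(N, A) = √(-86 + A)
43585/T(-25, -42) + 30884/15424 = 43585/(√(-86 - 42)) + 30884/15424 = 43585/(√(-128)) + 30884*(1/15424) = 43585/((8*I*√2)) + 7721/3856 = 43585*(-I*√2/16) + 7721/3856 = -43585*I*√2/16 + 7721/3856 = 7721/3856 - 43585*I*√2/16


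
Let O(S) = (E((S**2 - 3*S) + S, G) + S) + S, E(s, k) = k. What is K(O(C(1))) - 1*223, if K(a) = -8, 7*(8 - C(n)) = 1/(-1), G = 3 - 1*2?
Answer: -231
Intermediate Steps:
G = 1 (G = 3 - 2 = 1)
C(n) = 57/7 (C(n) = 8 - 1/7/(-1) = 8 - 1/7*(-1) = 8 + 1/7 = 57/7)
O(S) = 1 + 2*S (O(S) = (1 + S) + S = 1 + 2*S)
K(O(C(1))) - 1*223 = -8 - 1*223 = -8 - 223 = -231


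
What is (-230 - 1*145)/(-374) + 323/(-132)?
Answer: -3241/2244 ≈ -1.4443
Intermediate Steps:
(-230 - 1*145)/(-374) + 323/(-132) = (-230 - 145)*(-1/374) + 323*(-1/132) = -375*(-1/374) - 323/132 = 375/374 - 323/132 = -3241/2244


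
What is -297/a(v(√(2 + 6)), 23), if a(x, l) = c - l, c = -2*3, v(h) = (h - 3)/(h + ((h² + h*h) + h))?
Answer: 297/29 ≈ 10.241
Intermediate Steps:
v(h) = (-3 + h)/(2*h + 2*h²) (v(h) = (-3 + h)/(h + ((h² + h²) + h)) = (-3 + h)/(h + (2*h² + h)) = (-3 + h)/(h + (h + 2*h²)) = (-3 + h)/(2*h + 2*h²))
c = -6
a(x, l) = -6 - l
-297/a(v(√(2 + 6)), 23) = -297/(-6 - 1*23) = -297/(-6 - 23) = -297/(-29) = -297*(-1/29) = 297/29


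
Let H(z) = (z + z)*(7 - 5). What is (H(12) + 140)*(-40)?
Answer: -7520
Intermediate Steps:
H(z) = 4*z (H(z) = (2*z)*2 = 4*z)
(H(12) + 140)*(-40) = (4*12 + 140)*(-40) = (48 + 140)*(-40) = 188*(-40) = -7520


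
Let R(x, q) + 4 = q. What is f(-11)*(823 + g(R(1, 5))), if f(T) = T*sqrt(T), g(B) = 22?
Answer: -9295*I*sqrt(11) ≈ -30828.0*I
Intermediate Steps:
R(x, q) = -4 + q
f(T) = T**(3/2)
f(-11)*(823 + g(R(1, 5))) = (-11)**(3/2)*(823 + 22) = -11*I*sqrt(11)*845 = -9295*I*sqrt(11)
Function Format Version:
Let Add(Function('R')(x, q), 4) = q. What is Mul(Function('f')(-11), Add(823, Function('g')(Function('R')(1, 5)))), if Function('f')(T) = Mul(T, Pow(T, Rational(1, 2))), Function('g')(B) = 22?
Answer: Mul(-9295, I, Pow(11, Rational(1, 2))) ≈ Mul(-30828., I)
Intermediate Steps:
Function('R')(x, q) = Add(-4, q)
Function('f')(T) = Pow(T, Rational(3, 2))
Mul(Function('f')(-11), Add(823, Function('g')(Function('R')(1, 5)))) = Mul(Pow(-11, Rational(3, 2)), Add(823, 22)) = Mul(Mul(-11, I, Pow(11, Rational(1, 2))), 845) = Mul(-9295, I, Pow(11, Rational(1, 2)))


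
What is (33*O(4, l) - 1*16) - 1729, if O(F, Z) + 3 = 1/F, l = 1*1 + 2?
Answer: -7343/4 ≈ -1835.8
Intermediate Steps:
l = 3 (l = 1 + 2 = 3)
O(F, Z) = -3 + 1/F
(33*O(4, l) - 1*16) - 1729 = (33*(-3 + 1/4) - 1*16) - 1729 = (33*(-3 + 1/4) - 16) - 1729 = (33*(-11/4) - 16) - 1729 = (-363/4 - 16) - 1729 = -427/4 - 1729 = -7343/4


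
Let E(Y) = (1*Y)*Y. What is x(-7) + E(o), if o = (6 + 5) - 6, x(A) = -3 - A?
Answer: 29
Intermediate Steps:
o = 5 (o = 11 - 6 = 5)
E(Y) = Y² (E(Y) = Y*Y = Y²)
x(-7) + E(o) = (-3 - 1*(-7)) + 5² = (-3 + 7) + 25 = 4 + 25 = 29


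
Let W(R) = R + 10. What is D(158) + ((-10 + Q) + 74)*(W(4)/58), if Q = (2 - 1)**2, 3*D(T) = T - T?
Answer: 455/29 ≈ 15.690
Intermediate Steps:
W(R) = 10 + R
D(T) = 0 (D(T) = (T - T)/3 = (1/3)*0 = 0)
Q = 1 (Q = 1**2 = 1)
D(158) + ((-10 + Q) + 74)*(W(4)/58) = 0 + ((-10 + 1) + 74)*((10 + 4)/58) = 0 + (-9 + 74)*(14*(1/58)) = 0 + 65*(7/29) = 0 + 455/29 = 455/29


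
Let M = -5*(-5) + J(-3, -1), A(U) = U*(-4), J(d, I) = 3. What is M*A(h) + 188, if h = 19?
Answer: -1940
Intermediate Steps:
A(U) = -4*U
M = 28 (M = -5*(-5) + 3 = 25 + 3 = 28)
M*A(h) + 188 = 28*(-4*19) + 188 = 28*(-76) + 188 = -2128 + 188 = -1940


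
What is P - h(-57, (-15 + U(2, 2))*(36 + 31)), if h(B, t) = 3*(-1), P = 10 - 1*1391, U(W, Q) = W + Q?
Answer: -1378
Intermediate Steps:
U(W, Q) = Q + W
P = -1381 (P = 10 - 1391 = -1381)
h(B, t) = -3
P - h(-57, (-15 + U(2, 2))*(36 + 31)) = -1381 - 1*(-3) = -1381 + 3 = -1378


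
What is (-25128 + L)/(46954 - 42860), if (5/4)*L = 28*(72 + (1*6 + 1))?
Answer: -58396/10235 ≈ -5.7055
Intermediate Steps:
L = 8848/5 (L = 4*(28*(72 + (1*6 + 1)))/5 = 4*(28*(72 + (6 + 1)))/5 = 4*(28*(72 + 7))/5 = 4*(28*79)/5 = (⅘)*2212 = 8848/5 ≈ 1769.6)
(-25128 + L)/(46954 - 42860) = (-25128 + 8848/5)/(46954 - 42860) = -116792/5/4094 = -116792/5*1/4094 = -58396/10235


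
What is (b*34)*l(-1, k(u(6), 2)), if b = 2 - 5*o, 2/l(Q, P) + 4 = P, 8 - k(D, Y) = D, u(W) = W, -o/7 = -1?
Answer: 1122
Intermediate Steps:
o = 7 (o = -7*(-1) = 7)
k(D, Y) = 8 - D
l(Q, P) = 2/(-4 + P)
b = -33 (b = 2 - 5*7 = 2 - 35 = -33)
(b*34)*l(-1, k(u(6), 2)) = (-33*34)*(2/(-4 + (8 - 1*6))) = -2244/(-4 + (8 - 6)) = -2244/(-4 + 2) = -2244/(-2) = -2244*(-1)/2 = -1122*(-1) = 1122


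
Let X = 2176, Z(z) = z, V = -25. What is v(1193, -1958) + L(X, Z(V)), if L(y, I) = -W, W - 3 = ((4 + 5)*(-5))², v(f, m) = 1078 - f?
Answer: -2143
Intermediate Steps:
W = 2028 (W = 3 + ((4 + 5)*(-5))² = 3 + (9*(-5))² = 3 + (-45)² = 3 + 2025 = 2028)
L(y, I) = -2028 (L(y, I) = -1*2028 = -2028)
v(1193, -1958) + L(X, Z(V)) = (1078 - 1*1193) - 2028 = (1078 - 1193) - 2028 = -115 - 2028 = -2143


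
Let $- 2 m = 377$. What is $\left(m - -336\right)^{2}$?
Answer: $\frac{87025}{4} \approx 21756.0$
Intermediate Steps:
$m = - \frac{377}{2}$ ($m = \left(- \frac{1}{2}\right) 377 = - \frac{377}{2} \approx -188.5$)
$\left(m - -336\right)^{2} = \left(- \frac{377}{2} - -336\right)^{2} = \left(- \frac{377}{2} + 336\right)^{2} = \left(\frac{295}{2}\right)^{2} = \frac{87025}{4}$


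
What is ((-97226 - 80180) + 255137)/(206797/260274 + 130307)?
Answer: 20231358294/33915730915 ≈ 0.59652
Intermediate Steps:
((-97226 - 80180) + 255137)/(206797/260274 + 130307) = (-177406 + 255137)/(206797*(1/260274) + 130307) = 77731/(206797/260274 + 130307) = 77731/(33915730915/260274) = 77731*(260274/33915730915) = 20231358294/33915730915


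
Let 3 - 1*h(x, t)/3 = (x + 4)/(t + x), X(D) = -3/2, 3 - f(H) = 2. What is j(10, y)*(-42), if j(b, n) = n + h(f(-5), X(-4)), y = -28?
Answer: -462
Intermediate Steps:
f(H) = 1 (f(H) = 3 - 1*2 = 3 - 2 = 1)
X(D) = -3/2 (X(D) = -3*½ = -3/2)
h(x, t) = 9 - 3*(4 + x)/(t + x) (h(x, t) = 9 - 3*(x + 4)/(t + x) = 9 - 3*(4 + x)/(t + x))
j(b, n) = 39 + n (j(b, n) = n + 3*(-4 + 2*1 + 3*(-3/2))/(-3/2 + 1) = n + 3*(-4 + 2 - 9/2)/(-½) = n + 3*(-2)*(-13/2) = n + 39 = 39 + n)
j(10, y)*(-42) = (39 - 28)*(-42) = 11*(-42) = -462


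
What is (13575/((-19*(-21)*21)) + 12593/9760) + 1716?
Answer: 46856947129/27259680 ≈ 1718.9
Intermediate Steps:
(13575/((-19*(-21)*21)) + 12593/9760) + 1716 = (13575/((399*21)) + 12593*(1/9760)) + 1716 = (13575/8379 + 12593/9760) + 1716 = (13575*(1/8379) + 12593/9760) + 1716 = (4525/2793 + 12593/9760) + 1716 = 79336249/27259680 + 1716 = 46856947129/27259680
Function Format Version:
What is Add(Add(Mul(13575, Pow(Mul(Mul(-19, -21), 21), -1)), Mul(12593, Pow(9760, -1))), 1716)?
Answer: Rational(46856947129, 27259680) ≈ 1718.9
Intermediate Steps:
Add(Add(Mul(13575, Pow(Mul(Mul(-19, -21), 21), -1)), Mul(12593, Pow(9760, -1))), 1716) = Add(Add(Mul(13575, Pow(Mul(399, 21), -1)), Mul(12593, Rational(1, 9760))), 1716) = Add(Add(Mul(13575, Pow(8379, -1)), Rational(12593, 9760)), 1716) = Add(Add(Mul(13575, Rational(1, 8379)), Rational(12593, 9760)), 1716) = Add(Add(Rational(4525, 2793), Rational(12593, 9760)), 1716) = Add(Rational(79336249, 27259680), 1716) = Rational(46856947129, 27259680)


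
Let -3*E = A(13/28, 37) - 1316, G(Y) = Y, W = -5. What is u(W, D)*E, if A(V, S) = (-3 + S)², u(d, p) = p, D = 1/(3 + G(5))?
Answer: 20/3 ≈ 6.6667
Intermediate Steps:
D = ⅛ (D = 1/(3 + 5) = 1/8 = ⅛ ≈ 0.12500)
E = 160/3 (E = -((-3 + 37)² - 1316)/3 = -(34² - 1316)/3 = -(1156 - 1316)/3 = -⅓*(-160) = 160/3 ≈ 53.333)
u(W, D)*E = (⅛)*(160/3) = 20/3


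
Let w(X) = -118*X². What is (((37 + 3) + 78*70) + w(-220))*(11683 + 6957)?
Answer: -106354248000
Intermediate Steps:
(((37 + 3) + 78*70) + w(-220))*(11683 + 6957) = (((37 + 3) + 78*70) - 118*(-220)²)*(11683 + 6957) = ((40 + 5460) - 118*48400)*18640 = (5500 - 5711200)*18640 = -5705700*18640 = -106354248000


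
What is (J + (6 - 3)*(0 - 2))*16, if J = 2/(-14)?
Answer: -688/7 ≈ -98.286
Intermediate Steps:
J = -⅐ (J = 2*(-1/14) = -⅐ ≈ -0.14286)
(J + (6 - 3)*(0 - 2))*16 = (-⅐ + (6 - 3)*(0 - 2))*16 = (-⅐ + 3*(-2))*16 = (-⅐ - 6)*16 = -43/7*16 = -688/7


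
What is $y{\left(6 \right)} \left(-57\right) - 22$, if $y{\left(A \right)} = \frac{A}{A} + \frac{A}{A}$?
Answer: $-136$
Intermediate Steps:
$y{\left(A \right)} = 2$ ($y{\left(A \right)} = 1 + 1 = 2$)
$y{\left(6 \right)} \left(-57\right) - 22 = 2 \left(-57\right) - 22 = -114 - 22 = -136$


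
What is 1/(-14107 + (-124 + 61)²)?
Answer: -1/10138 ≈ -9.8639e-5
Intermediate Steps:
1/(-14107 + (-124 + 61)²) = 1/(-14107 + (-63)²) = 1/(-14107 + 3969) = 1/(-10138) = -1/10138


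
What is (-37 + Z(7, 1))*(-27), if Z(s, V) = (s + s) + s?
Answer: 432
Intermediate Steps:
Z(s, V) = 3*s (Z(s, V) = 2*s + s = 3*s)
(-37 + Z(7, 1))*(-27) = (-37 + 3*7)*(-27) = (-37 + 21)*(-27) = -16*(-27) = 432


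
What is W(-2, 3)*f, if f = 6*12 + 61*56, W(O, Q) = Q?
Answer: 10464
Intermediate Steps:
f = 3488 (f = 72 + 3416 = 3488)
W(-2, 3)*f = 3*3488 = 10464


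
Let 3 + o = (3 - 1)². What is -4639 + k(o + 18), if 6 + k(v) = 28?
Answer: -4617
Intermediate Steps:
o = 1 (o = -3 + (3 - 1)² = -3 + 2² = -3 + 4 = 1)
k(v) = 22 (k(v) = -6 + 28 = 22)
-4639 + k(o + 18) = -4639 + 22 = -4617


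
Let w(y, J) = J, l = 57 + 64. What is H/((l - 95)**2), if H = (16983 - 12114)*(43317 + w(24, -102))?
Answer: 210413835/676 ≈ 3.1126e+5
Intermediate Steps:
l = 121
H = 210413835 (H = (16983 - 12114)*(43317 - 102) = 4869*43215 = 210413835)
H/((l - 95)**2) = 210413835/((121 - 95)**2) = 210413835/(26**2) = 210413835/676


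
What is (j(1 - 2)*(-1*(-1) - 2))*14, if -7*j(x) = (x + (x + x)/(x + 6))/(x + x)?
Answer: 7/5 ≈ 1.4000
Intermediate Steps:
j(x) = -(x + 2*x/(6 + x))/(14*x) (j(x) = -(x + (x + x)/(x + 6))/(7*(x + x)) = -(x + (2*x)/(6 + x))/(7*(2*x)) = -(x + 2*x/(6 + x))*1/(2*x)/7 = -(x + 2*x/(6 + x))/(14*x))
(j(1 - 2)*(-1*(-1) - 2))*14 = (((-8 - (1 - 2))/(14*(6 + (1 - 2))))*(-1*(-1) - 2))*14 = (((-8 - 1*(-1))/(14*(6 - 1)))*(1 - 2))*14 = (((1/14)*(-8 + 1)/5)*(-1))*14 = (((1/14)*(⅕)*(-7))*(-1))*14 = -⅒*(-1)*14 = (⅒)*14 = 7/5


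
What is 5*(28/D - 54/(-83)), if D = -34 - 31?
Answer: 1186/1079 ≈ 1.0992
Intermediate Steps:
D = -65
5*(28/D - 54/(-83)) = 5*(28/(-65) - 54/(-83)) = 5*(28*(-1/65) - 54*(-1/83)) = 5*(-28/65 + 54/83) = 5*(1186/5395) = 1186/1079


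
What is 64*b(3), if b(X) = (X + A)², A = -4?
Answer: 64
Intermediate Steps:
b(X) = (-4 + X)² (b(X) = (X - 4)² = (-4 + X)²)
64*b(3) = 64*(-4 + 3)² = 64*(-1)² = 64*1 = 64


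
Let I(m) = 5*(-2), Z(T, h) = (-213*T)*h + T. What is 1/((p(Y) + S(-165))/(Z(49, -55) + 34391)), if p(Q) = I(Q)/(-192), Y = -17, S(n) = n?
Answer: -11682720/3167 ≈ -3688.9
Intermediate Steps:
Z(T, h) = T - 213*T*h (Z(T, h) = -213*T*h + T = T - 213*T*h)
I(m) = -10
p(Q) = 5/96 (p(Q) = -10/(-192) = -10*(-1/192) = 5/96)
1/((p(Y) + S(-165))/(Z(49, -55) + 34391)) = 1/((5/96 - 165)/(49*(1 - 213*(-55)) + 34391)) = 1/(-15835/(96*(49*(1 + 11715) + 34391))) = 1/(-15835/(96*(49*11716 + 34391))) = 1/(-15835/(96*(574084 + 34391))) = 1/(-15835/96/608475) = 1/(-15835/96*1/608475) = 1/(-3167/11682720) = -11682720/3167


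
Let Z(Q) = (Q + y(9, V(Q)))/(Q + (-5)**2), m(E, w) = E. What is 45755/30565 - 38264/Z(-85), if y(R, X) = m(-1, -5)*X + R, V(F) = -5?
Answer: -14033820199/434023 ≈ -32334.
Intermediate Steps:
y(R, X) = R - X (y(R, X) = -X + R = R - X)
Z(Q) = (14 + Q)/(25 + Q) (Z(Q) = (Q + (9 - 1*(-5)))/(Q + (-5)**2) = (Q + (9 + 5))/(Q + 25) = (Q + 14)/(25 + Q) = (14 + Q)/(25 + Q))
45755/30565 - 38264/Z(-85) = 45755/30565 - 38264*(25 - 85)/(14 - 85) = 45755*(1/30565) - 38264/(-71/(-60)) = 9151/6113 - 38264/((-1/60*(-71))) = 9151/6113 - 38264/71/60 = 9151/6113 - 38264*60/71 = 9151/6113 - 2295840/71 = -14033820199/434023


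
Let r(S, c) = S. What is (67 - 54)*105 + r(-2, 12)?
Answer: 1363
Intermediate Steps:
(67 - 54)*105 + r(-2, 12) = (67 - 54)*105 - 2 = 13*105 - 2 = 1365 - 2 = 1363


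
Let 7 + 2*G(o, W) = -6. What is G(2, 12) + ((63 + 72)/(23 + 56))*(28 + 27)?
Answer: 13823/158 ≈ 87.487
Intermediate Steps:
G(o, W) = -13/2 (G(o, W) = -7/2 + (1/2)*(-6) = -7/2 - 3 = -13/2)
G(2, 12) + ((63 + 72)/(23 + 56))*(28 + 27) = -13/2 + ((63 + 72)/(23 + 56))*(28 + 27) = -13/2 + (135/79)*55 = -13/2 + 7425/79 = 13823/158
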